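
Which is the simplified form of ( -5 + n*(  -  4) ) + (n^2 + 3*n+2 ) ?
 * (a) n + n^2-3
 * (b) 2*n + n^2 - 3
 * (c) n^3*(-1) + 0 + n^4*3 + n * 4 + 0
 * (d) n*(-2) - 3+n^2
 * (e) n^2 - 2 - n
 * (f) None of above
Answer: f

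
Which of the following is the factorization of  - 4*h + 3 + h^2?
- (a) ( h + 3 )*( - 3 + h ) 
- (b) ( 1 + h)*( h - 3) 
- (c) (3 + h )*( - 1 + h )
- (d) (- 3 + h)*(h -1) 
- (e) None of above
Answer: d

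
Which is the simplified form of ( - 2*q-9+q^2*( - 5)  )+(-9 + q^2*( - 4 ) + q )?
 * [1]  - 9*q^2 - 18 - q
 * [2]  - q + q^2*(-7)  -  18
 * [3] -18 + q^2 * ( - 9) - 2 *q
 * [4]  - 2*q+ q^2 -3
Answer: 1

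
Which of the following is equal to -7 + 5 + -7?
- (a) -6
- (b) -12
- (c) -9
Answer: c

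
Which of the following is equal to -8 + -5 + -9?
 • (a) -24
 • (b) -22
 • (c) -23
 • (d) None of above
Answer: b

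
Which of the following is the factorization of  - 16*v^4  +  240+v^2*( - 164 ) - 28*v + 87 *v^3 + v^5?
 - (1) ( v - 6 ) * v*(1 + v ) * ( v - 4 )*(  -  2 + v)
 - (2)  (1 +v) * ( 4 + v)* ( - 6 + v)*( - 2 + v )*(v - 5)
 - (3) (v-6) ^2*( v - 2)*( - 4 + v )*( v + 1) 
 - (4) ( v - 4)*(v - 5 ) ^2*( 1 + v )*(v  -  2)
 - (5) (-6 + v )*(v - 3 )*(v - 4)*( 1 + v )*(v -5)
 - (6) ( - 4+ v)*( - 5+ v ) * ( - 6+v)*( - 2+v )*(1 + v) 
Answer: 6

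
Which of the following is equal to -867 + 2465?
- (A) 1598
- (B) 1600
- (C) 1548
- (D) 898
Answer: A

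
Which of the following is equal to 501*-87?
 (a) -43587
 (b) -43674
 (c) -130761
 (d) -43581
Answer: a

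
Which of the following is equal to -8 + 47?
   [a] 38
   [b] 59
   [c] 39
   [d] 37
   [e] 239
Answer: c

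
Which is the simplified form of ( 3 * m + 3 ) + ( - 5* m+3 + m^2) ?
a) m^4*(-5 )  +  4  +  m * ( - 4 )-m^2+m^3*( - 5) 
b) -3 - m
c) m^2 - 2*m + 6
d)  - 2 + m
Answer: c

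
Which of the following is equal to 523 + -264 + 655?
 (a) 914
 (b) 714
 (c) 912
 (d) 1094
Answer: a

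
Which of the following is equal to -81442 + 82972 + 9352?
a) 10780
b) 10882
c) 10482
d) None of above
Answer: b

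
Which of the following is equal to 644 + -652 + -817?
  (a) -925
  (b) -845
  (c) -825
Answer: c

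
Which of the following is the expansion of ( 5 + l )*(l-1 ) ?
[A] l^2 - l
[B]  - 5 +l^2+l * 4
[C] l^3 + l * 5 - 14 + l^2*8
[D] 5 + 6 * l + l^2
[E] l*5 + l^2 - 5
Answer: B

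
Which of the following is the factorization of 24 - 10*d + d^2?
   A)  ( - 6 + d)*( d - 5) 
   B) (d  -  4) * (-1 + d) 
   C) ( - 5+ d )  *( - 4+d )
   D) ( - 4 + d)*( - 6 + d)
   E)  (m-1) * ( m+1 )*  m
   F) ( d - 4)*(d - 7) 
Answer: D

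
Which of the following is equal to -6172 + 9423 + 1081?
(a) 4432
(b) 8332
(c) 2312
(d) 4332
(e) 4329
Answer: d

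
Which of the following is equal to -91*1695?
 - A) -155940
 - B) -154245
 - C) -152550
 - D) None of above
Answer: B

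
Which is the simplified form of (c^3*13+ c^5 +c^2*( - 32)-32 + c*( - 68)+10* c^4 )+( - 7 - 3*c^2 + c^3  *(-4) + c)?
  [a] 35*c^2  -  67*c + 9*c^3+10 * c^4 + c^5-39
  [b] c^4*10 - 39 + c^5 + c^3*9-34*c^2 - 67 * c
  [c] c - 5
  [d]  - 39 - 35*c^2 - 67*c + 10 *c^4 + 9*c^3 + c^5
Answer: d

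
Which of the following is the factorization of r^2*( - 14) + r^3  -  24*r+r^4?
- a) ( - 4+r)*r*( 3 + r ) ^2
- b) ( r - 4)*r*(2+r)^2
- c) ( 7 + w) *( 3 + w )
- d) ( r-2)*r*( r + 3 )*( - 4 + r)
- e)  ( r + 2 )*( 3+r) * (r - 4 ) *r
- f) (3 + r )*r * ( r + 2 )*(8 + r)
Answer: e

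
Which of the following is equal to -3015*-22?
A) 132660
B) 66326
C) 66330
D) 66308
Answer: C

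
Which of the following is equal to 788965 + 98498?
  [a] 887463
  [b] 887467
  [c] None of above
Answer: a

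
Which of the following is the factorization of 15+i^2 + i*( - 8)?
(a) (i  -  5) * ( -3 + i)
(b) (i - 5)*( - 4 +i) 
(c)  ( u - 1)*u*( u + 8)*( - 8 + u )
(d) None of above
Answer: a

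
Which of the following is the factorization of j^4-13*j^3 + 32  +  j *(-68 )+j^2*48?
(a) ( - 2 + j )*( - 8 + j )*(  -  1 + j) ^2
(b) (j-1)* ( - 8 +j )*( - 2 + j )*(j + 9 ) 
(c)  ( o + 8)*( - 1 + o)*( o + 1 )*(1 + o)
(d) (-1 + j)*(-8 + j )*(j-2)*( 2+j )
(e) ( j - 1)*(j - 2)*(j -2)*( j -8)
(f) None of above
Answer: e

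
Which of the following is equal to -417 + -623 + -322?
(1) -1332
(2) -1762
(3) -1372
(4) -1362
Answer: 4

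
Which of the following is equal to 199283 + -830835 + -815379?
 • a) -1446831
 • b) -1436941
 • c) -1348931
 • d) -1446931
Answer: d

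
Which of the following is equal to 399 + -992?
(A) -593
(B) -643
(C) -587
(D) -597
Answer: A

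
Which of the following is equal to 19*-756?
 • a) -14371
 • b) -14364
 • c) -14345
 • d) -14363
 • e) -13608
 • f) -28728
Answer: b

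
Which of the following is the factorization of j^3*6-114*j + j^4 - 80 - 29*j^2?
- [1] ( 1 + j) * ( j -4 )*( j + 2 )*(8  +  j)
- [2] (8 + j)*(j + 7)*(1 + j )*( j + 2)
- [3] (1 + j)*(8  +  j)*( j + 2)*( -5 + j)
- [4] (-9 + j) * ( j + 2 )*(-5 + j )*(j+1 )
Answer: 3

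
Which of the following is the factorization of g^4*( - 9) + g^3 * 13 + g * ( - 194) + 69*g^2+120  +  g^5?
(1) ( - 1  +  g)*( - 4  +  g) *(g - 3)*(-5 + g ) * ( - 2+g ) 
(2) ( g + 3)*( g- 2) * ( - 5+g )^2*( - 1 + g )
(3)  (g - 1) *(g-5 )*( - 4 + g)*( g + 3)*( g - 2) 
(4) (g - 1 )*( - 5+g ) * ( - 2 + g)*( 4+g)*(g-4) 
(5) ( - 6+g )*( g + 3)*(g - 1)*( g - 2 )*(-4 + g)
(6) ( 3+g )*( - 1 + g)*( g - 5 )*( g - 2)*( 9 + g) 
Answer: 3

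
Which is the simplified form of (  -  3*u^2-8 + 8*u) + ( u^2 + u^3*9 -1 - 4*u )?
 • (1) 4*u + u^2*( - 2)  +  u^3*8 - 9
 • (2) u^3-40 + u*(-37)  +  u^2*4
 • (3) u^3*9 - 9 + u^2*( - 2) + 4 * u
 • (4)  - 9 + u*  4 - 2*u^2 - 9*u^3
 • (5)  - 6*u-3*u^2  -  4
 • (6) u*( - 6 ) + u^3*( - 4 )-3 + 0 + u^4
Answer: 3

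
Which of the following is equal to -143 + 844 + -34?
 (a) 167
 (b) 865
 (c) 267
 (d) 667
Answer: d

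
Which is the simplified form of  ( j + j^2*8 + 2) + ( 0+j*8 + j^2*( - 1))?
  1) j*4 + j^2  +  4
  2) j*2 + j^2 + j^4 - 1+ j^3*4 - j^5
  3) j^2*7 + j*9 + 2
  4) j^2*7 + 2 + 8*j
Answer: 3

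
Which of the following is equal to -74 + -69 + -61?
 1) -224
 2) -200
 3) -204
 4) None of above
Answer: 3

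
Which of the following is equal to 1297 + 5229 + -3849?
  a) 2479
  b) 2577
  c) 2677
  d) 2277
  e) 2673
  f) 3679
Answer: c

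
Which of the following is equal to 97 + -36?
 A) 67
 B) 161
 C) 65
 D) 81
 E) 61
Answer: E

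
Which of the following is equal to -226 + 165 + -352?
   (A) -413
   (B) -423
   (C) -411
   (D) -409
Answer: A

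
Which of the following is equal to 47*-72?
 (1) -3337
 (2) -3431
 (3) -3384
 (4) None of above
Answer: 3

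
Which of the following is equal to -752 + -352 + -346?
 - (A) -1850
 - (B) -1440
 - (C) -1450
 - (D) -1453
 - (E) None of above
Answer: C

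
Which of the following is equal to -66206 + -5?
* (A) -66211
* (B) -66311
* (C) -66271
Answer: A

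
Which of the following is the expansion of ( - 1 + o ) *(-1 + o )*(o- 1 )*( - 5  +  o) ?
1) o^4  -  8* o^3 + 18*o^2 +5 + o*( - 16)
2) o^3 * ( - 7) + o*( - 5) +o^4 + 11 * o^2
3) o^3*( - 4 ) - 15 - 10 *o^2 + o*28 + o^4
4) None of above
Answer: 1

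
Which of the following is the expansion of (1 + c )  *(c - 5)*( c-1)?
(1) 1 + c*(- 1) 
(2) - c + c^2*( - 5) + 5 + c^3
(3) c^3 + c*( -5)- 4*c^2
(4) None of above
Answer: 2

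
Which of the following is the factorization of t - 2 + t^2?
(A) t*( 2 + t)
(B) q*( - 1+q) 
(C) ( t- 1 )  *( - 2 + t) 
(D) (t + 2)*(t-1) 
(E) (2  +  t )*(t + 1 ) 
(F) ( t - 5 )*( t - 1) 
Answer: D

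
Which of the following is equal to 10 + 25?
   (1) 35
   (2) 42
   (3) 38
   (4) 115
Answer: 1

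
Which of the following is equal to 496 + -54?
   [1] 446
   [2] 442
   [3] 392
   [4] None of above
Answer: 2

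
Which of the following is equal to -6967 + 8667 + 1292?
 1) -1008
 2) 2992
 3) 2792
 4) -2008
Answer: 2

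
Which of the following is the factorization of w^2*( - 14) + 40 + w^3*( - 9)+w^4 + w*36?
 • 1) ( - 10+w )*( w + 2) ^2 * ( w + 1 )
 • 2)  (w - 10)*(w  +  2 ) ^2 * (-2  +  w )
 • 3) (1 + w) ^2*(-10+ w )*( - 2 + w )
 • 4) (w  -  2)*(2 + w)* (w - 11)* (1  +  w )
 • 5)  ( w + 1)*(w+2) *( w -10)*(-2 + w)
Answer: 5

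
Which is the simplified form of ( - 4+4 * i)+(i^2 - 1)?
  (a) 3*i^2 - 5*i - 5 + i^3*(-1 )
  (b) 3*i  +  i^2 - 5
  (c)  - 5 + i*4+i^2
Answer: c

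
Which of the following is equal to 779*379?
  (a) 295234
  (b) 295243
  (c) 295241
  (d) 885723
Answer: c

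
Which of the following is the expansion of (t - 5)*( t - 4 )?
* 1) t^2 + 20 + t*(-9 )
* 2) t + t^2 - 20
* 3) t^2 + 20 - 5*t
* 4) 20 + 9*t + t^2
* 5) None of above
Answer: 1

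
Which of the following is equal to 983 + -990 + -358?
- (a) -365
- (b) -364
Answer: a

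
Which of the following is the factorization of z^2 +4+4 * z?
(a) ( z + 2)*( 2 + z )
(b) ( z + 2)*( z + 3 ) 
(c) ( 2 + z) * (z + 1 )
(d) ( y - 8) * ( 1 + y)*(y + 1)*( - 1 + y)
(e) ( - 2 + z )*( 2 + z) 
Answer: a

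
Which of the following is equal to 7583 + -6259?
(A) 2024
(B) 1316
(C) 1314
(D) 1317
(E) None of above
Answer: E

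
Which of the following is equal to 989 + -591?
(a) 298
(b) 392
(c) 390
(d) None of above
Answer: d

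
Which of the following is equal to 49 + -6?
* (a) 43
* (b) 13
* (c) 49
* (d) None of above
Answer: a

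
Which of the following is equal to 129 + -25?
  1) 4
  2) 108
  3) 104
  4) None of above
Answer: 3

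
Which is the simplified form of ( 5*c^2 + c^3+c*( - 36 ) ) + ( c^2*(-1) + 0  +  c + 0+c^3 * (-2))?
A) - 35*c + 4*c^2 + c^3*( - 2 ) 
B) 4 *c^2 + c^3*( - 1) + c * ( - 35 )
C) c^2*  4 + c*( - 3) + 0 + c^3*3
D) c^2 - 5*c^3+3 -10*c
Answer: B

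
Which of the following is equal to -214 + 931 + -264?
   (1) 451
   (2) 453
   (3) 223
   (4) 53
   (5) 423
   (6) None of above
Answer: 2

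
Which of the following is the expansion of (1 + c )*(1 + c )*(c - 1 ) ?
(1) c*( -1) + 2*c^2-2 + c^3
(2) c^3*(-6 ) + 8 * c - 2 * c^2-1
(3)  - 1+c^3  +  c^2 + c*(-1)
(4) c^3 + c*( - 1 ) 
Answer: 3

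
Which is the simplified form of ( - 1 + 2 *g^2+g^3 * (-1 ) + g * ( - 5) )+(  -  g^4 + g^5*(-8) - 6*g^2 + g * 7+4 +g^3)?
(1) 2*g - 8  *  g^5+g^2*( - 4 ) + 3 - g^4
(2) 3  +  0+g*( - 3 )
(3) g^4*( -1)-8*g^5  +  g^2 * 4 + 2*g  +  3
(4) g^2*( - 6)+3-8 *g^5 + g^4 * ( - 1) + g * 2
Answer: 1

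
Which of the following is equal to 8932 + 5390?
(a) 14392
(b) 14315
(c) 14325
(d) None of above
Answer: d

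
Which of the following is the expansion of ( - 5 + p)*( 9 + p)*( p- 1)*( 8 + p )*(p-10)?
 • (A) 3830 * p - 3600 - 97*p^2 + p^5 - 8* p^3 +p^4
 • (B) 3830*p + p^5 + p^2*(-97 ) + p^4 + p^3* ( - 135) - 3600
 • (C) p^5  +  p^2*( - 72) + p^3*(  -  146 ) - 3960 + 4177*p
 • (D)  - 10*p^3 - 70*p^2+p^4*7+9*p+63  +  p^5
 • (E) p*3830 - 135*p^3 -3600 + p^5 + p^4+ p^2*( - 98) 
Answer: B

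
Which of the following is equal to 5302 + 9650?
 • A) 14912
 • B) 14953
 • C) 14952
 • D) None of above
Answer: C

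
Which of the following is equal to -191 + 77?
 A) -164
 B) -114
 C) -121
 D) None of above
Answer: B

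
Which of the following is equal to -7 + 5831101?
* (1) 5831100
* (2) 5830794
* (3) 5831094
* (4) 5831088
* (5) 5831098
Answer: 3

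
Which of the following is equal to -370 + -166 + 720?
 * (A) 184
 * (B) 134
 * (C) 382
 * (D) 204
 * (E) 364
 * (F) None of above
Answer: A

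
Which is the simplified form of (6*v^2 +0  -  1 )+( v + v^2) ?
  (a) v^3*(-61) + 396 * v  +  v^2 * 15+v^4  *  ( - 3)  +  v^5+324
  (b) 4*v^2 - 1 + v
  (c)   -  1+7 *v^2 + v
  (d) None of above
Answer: c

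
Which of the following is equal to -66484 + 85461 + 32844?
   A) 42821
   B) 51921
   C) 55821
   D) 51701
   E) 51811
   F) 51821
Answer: F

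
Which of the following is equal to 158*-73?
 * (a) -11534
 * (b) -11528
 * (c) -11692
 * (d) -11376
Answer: a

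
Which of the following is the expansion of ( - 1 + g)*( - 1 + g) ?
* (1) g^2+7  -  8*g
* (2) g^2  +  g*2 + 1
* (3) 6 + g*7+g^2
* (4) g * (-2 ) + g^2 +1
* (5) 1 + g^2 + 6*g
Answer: 4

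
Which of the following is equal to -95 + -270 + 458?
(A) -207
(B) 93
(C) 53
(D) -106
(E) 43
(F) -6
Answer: B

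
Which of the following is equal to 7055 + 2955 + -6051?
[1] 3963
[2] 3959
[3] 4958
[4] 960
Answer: 2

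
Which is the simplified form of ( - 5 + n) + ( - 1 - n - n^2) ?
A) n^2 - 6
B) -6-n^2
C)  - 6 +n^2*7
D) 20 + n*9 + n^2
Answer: B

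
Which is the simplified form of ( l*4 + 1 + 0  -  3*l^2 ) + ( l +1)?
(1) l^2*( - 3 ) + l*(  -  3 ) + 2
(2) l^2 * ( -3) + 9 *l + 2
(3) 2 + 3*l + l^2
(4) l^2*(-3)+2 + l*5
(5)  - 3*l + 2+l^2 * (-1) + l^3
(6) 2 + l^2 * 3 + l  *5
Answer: 4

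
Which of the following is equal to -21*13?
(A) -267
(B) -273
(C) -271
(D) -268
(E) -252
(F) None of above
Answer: B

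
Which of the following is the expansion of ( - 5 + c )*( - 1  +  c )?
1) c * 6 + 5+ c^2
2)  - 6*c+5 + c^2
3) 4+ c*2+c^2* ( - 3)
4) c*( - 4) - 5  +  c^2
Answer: 2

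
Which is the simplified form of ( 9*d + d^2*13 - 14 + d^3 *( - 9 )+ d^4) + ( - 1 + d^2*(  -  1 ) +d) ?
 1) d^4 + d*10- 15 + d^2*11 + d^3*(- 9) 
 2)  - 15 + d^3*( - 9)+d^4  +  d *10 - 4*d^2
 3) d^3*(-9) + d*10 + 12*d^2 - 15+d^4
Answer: 3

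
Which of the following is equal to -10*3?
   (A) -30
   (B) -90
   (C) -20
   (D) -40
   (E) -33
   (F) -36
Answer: A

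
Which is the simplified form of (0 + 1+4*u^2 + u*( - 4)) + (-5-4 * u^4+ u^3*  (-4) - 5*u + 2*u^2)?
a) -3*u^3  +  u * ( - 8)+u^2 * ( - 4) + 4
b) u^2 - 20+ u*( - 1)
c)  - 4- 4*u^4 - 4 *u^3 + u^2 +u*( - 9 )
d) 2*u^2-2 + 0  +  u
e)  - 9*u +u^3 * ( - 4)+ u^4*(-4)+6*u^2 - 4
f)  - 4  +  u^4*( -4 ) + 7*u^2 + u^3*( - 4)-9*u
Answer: e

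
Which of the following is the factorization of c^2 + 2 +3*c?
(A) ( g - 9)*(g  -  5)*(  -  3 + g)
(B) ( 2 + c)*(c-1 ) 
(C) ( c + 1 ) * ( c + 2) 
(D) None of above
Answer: C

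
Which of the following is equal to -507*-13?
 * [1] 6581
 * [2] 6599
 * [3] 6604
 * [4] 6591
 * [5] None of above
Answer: 4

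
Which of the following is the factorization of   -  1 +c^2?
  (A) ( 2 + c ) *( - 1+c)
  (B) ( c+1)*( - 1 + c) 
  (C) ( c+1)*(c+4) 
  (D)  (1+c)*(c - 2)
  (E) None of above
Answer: B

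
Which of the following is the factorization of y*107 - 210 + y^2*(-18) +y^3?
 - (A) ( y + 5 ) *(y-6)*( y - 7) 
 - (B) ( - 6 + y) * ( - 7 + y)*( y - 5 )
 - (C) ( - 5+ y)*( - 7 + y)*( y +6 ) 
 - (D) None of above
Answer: B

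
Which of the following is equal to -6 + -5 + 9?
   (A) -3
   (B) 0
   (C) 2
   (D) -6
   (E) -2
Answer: E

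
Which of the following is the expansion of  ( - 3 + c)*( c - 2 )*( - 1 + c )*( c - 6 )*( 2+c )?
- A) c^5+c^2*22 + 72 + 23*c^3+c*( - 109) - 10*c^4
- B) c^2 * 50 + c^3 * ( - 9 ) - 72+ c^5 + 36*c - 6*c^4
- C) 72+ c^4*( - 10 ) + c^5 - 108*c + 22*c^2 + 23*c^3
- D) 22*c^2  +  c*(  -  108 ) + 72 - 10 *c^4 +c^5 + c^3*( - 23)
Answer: C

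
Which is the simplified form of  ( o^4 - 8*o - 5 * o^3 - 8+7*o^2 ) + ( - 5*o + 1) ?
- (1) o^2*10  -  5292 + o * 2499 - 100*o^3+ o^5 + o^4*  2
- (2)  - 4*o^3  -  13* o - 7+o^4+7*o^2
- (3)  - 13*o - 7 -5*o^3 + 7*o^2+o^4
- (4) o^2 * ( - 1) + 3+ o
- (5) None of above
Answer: 3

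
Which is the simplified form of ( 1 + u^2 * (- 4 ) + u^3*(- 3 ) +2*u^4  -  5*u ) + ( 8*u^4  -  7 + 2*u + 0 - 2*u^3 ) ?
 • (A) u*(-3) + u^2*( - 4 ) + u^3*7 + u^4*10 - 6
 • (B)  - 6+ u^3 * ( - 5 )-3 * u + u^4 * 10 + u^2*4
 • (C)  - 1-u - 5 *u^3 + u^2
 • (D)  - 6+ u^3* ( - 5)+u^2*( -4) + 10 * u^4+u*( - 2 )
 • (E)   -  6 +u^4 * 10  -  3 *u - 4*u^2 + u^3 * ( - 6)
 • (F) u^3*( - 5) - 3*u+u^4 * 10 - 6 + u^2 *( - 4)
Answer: F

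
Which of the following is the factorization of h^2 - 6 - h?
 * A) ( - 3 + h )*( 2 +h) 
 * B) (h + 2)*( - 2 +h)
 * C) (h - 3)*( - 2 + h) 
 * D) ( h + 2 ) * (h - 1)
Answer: A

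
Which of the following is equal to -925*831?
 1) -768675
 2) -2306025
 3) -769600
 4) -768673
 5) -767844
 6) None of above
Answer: 1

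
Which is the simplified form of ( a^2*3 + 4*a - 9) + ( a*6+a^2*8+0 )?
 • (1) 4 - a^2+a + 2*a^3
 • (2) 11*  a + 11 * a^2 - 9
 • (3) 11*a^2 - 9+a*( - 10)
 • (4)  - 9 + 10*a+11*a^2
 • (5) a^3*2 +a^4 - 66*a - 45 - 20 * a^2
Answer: 4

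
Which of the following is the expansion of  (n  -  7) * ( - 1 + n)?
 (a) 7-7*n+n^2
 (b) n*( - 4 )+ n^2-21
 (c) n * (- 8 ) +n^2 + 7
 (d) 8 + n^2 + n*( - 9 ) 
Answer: c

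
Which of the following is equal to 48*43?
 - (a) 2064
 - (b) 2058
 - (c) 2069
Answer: a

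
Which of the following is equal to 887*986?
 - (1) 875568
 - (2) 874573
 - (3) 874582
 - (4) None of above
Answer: 3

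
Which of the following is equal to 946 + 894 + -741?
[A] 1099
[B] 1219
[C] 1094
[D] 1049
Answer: A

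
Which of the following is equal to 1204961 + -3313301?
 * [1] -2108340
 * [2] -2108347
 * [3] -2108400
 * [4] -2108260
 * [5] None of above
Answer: 1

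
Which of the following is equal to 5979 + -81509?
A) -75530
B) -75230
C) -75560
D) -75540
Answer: A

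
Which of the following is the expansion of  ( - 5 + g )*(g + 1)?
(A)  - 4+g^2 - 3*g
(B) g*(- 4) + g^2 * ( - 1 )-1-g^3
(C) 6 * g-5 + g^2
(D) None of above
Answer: D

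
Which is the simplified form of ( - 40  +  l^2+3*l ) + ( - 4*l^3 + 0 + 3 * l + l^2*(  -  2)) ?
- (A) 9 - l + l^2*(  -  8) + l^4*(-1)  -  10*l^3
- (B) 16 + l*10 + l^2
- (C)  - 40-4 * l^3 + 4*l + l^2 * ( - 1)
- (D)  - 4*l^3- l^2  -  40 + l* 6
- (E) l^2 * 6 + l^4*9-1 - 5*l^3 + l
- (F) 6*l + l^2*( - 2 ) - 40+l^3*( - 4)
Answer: D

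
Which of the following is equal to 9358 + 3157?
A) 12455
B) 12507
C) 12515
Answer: C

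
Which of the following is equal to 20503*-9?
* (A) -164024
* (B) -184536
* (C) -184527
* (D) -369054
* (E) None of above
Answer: C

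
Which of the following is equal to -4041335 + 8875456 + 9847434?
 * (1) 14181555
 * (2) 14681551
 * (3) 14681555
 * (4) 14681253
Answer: 3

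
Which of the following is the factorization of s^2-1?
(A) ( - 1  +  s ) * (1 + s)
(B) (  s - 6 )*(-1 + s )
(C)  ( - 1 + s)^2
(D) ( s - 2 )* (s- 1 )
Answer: A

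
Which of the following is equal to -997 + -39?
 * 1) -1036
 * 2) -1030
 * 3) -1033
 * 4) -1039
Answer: 1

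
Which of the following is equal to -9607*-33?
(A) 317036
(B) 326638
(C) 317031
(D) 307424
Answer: C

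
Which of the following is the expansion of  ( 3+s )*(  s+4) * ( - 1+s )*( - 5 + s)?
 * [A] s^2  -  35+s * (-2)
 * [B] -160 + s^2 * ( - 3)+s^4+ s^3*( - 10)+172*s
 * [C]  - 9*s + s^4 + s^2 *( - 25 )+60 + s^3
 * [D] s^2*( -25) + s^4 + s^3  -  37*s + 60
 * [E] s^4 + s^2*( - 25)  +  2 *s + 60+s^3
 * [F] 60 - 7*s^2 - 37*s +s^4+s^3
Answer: D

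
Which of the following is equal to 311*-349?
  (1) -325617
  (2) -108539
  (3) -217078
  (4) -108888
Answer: 2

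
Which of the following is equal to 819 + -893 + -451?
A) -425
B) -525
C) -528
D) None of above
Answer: B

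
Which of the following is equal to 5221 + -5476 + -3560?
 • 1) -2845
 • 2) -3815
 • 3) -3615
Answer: 2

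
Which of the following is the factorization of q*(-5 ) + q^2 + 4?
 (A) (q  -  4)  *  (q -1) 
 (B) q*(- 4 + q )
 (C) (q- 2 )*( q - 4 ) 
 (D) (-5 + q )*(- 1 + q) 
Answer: A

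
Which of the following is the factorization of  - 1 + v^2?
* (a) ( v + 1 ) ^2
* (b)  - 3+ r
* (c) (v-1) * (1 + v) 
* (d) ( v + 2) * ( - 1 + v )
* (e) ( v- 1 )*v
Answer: c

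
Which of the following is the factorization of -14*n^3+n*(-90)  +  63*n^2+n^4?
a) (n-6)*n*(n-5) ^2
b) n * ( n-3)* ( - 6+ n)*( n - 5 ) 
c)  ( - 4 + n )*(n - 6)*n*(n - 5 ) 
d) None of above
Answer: b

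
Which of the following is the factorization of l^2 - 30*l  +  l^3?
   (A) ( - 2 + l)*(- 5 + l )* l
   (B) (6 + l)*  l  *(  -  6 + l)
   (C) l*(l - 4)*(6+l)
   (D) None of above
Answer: D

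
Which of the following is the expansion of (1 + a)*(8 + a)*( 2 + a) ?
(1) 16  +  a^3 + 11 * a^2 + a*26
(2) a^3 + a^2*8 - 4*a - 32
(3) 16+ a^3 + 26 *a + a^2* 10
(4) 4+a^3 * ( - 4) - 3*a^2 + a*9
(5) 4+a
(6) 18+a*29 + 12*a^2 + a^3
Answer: 1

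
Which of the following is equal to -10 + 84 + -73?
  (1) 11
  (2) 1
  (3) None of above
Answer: 2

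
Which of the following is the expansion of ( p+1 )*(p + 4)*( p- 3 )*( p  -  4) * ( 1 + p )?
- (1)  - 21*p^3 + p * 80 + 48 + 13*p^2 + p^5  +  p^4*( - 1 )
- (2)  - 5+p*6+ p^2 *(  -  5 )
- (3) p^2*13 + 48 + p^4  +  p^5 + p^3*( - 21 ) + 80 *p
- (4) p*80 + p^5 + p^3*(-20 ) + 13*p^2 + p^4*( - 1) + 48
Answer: 1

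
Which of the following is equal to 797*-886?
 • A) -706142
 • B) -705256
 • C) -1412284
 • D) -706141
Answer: A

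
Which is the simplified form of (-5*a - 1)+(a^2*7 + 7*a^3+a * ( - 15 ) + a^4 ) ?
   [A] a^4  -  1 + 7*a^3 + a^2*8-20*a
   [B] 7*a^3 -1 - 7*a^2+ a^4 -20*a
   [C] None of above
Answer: C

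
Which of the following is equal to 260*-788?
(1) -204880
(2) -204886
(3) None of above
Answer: 1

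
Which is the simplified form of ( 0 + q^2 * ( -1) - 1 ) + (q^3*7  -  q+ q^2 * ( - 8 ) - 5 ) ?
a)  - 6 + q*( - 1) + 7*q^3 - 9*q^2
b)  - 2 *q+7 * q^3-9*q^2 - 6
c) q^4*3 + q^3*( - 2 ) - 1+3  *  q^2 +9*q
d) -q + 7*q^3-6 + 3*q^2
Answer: a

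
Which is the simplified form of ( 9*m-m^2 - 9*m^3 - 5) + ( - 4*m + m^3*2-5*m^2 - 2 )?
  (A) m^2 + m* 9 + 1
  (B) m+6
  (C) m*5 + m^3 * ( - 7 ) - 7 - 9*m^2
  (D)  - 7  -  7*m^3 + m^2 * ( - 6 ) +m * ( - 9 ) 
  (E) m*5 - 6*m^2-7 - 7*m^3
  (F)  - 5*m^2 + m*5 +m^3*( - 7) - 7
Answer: E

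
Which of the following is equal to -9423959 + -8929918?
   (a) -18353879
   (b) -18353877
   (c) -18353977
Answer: b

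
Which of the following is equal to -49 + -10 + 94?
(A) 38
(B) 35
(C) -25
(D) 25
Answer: B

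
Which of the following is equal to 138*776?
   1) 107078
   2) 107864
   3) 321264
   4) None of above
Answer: 4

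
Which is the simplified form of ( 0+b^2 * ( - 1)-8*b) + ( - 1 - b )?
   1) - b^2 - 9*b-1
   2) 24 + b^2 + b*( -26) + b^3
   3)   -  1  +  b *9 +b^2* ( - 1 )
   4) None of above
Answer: 1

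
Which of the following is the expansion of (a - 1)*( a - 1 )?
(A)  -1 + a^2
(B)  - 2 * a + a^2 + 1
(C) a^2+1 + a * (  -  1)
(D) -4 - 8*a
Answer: B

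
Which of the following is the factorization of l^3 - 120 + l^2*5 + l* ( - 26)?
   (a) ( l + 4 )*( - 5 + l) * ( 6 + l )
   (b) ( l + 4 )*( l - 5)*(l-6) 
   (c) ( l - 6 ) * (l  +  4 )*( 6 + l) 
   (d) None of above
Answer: a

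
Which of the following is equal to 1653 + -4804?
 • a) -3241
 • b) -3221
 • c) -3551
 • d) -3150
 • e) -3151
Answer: e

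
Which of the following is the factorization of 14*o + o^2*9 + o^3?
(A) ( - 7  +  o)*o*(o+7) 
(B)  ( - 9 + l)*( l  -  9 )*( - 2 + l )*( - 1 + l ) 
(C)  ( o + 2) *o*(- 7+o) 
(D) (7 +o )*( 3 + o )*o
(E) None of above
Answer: E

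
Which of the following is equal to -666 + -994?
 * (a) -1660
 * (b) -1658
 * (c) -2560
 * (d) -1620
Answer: a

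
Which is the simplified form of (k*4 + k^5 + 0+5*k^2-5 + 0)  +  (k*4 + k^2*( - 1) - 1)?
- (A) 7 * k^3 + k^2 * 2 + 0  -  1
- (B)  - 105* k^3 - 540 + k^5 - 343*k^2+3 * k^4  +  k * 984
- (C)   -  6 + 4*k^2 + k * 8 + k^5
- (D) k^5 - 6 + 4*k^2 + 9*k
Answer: C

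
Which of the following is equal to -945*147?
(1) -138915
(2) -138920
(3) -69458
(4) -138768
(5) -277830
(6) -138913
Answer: 1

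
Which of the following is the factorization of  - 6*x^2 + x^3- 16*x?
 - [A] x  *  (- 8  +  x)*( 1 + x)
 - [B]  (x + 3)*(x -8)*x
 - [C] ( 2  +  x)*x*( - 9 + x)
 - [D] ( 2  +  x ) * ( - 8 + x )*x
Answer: D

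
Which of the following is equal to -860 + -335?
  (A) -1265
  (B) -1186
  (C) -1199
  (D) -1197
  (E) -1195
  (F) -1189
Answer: E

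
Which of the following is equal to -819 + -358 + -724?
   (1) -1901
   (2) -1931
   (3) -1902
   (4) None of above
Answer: 1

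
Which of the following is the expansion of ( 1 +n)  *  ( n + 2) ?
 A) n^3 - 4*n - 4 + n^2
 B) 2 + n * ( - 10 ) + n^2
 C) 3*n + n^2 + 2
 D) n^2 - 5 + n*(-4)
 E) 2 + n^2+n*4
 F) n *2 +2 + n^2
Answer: C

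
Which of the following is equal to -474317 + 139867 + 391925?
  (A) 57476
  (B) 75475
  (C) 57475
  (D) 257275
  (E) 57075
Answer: C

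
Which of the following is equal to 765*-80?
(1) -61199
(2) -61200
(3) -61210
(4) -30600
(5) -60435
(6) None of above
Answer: 2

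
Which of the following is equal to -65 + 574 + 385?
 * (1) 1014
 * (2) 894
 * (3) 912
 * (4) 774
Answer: 2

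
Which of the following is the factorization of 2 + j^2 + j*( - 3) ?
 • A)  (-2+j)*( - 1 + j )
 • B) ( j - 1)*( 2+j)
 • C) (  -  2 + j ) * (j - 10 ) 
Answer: A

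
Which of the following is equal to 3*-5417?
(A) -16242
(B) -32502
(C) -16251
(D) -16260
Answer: C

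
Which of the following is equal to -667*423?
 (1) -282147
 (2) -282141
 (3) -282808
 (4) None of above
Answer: 2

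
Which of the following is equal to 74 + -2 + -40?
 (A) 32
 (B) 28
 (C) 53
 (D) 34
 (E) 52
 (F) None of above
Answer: A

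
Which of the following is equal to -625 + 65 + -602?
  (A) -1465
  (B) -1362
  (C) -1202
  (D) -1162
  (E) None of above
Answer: D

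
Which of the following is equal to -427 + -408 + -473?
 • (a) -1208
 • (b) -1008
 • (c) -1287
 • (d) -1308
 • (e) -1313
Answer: d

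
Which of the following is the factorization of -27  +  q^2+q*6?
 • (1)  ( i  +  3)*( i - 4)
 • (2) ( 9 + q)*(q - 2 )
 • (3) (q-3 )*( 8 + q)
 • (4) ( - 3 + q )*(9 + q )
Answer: 4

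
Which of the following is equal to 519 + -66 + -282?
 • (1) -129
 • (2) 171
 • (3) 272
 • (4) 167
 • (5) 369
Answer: 2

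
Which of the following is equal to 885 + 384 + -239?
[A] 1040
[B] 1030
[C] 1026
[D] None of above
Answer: B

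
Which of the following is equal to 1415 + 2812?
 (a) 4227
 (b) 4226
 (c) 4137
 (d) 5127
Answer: a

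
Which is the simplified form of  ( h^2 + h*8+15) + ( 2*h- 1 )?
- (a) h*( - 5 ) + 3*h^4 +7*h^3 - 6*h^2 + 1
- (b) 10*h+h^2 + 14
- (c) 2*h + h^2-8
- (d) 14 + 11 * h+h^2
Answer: b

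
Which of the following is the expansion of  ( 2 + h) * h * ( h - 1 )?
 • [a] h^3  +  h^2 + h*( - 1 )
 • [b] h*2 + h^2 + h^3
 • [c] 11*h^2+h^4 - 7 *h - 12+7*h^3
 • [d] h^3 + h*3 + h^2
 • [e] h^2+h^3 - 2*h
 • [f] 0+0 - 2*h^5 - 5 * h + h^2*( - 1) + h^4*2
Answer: e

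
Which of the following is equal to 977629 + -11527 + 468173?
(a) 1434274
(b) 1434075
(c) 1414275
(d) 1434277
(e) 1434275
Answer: e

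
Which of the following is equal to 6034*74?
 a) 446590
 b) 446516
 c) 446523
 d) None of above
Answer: b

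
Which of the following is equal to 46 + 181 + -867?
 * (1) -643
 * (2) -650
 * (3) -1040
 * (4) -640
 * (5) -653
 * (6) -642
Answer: 4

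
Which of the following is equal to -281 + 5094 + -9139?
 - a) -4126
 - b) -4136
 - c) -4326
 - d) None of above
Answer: c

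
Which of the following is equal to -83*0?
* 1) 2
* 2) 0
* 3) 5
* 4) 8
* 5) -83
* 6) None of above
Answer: 2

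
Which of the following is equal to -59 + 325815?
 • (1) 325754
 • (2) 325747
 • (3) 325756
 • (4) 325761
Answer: 3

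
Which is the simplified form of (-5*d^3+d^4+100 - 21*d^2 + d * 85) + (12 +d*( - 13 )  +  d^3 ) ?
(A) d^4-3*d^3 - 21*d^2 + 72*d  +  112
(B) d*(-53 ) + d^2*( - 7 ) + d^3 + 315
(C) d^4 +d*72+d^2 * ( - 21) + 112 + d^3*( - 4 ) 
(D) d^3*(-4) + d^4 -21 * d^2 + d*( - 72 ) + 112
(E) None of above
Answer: C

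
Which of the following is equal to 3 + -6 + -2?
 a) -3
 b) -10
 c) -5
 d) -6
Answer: c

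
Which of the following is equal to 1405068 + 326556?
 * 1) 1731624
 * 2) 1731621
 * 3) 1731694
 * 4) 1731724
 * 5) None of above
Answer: 1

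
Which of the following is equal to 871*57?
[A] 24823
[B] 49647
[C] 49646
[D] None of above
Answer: B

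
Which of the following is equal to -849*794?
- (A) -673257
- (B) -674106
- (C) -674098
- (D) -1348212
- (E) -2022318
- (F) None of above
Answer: B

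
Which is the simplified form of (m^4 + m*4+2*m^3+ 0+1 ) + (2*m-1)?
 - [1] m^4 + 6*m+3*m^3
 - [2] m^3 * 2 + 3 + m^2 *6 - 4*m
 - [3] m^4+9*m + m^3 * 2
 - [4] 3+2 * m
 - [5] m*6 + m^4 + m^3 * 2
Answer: 5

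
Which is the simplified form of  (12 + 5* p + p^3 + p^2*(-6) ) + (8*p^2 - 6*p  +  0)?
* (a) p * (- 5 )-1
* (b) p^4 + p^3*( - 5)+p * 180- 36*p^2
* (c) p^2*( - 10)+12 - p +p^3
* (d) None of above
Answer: d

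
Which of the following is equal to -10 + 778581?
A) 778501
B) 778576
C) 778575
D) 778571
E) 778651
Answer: D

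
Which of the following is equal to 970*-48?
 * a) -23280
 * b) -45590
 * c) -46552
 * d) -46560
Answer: d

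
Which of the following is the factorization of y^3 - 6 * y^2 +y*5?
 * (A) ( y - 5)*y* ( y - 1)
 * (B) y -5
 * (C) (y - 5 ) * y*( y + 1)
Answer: A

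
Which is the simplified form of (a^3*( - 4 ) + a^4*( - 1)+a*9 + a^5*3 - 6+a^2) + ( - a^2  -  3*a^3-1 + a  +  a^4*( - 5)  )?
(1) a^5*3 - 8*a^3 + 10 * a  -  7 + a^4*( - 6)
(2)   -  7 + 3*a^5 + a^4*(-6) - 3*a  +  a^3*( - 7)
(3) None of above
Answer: 3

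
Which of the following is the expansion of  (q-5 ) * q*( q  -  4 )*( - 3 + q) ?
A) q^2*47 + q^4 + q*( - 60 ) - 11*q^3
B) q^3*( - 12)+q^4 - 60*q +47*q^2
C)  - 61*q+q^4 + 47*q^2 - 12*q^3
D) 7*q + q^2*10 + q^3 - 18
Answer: B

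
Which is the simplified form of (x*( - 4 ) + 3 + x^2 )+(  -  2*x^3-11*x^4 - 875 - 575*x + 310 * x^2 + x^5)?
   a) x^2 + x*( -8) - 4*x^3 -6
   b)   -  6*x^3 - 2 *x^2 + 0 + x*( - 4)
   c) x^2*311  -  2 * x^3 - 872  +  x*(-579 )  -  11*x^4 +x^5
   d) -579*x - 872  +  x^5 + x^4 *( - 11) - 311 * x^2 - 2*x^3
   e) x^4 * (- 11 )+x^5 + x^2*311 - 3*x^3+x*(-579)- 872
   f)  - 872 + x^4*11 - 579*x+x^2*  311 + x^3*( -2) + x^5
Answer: c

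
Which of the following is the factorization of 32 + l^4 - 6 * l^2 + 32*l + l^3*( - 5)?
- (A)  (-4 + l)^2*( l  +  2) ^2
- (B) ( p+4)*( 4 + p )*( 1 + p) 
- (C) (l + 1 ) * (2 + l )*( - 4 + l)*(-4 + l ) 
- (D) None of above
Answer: C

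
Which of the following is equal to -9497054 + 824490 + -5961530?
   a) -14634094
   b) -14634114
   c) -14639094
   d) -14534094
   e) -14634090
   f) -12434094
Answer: a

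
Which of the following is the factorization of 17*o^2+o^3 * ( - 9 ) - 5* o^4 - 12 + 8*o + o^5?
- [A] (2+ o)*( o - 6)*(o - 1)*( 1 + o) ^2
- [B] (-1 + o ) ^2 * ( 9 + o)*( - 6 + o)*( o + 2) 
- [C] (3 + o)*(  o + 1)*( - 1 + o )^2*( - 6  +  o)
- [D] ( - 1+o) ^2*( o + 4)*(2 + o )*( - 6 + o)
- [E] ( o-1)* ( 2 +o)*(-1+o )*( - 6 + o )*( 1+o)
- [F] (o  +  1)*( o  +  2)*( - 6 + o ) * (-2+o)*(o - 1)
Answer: E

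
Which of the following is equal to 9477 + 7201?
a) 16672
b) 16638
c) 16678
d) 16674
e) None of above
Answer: c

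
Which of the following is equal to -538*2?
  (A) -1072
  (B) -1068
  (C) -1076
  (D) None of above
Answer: C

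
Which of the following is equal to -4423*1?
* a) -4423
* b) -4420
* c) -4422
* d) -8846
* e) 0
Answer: a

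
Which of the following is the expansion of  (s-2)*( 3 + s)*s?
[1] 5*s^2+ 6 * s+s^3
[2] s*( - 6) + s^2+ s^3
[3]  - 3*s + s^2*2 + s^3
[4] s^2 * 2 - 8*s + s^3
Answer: 2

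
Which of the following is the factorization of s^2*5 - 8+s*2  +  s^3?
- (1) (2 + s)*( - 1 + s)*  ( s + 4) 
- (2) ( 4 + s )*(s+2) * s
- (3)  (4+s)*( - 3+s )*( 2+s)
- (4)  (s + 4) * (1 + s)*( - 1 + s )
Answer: 1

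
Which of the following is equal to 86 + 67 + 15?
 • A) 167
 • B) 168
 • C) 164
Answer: B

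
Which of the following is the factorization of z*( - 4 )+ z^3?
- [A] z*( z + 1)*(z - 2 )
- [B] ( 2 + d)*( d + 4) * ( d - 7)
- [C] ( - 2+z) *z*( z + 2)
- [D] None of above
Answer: C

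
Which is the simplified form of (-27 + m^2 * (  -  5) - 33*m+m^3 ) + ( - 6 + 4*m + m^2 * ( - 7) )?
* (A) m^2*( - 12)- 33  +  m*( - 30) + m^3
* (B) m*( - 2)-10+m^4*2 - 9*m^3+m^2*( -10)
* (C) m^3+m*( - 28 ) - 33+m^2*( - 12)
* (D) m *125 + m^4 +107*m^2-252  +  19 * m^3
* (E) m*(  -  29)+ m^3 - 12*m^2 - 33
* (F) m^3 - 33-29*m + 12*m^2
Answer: E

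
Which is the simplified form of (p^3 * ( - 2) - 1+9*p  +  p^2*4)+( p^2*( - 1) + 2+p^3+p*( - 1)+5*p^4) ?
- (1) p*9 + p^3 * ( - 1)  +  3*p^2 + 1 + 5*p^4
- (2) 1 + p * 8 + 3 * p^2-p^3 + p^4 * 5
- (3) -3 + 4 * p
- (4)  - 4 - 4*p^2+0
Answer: 2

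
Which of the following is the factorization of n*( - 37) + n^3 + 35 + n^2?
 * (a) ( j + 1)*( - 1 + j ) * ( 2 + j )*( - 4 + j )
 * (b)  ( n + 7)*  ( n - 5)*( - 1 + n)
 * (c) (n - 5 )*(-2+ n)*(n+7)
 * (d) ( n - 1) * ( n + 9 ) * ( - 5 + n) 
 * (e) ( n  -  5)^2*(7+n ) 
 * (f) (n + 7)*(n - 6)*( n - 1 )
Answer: b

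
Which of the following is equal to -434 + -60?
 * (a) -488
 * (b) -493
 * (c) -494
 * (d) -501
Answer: c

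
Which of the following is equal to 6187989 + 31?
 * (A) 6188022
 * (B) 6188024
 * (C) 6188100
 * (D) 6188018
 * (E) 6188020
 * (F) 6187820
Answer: E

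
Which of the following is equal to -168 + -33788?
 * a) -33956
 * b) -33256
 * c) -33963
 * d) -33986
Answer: a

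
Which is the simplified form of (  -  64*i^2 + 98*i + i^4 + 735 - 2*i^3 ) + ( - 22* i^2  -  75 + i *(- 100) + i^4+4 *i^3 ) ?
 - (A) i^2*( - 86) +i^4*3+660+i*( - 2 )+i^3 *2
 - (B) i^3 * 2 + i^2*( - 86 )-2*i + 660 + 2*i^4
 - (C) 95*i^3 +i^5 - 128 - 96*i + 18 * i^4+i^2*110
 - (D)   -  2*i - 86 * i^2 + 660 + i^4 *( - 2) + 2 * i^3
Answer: B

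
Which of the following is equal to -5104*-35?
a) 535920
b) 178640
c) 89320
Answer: b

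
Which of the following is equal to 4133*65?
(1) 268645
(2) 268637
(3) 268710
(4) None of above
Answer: 1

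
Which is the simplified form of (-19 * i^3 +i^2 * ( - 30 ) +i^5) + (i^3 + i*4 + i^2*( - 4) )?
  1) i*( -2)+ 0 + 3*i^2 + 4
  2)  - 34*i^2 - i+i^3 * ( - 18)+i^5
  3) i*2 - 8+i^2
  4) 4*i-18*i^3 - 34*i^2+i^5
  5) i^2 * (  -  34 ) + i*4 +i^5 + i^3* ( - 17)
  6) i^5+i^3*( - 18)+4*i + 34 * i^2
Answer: 4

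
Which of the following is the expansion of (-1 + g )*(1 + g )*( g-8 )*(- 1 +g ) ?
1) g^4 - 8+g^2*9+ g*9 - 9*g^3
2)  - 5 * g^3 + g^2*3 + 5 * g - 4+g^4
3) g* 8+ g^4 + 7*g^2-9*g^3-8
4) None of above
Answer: 4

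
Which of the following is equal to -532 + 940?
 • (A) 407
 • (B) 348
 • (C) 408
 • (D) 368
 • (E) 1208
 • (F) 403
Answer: C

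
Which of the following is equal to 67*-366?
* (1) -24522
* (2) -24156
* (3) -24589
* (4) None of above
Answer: 1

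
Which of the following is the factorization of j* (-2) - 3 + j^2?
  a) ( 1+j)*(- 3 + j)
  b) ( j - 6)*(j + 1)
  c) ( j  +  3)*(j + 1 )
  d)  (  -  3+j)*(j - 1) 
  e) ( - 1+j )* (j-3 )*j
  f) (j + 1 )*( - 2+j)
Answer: a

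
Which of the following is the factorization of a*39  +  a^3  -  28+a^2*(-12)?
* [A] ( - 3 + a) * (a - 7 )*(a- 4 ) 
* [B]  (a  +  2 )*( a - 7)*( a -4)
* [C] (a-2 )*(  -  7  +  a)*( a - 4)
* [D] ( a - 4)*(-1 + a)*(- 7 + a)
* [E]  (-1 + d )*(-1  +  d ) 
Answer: D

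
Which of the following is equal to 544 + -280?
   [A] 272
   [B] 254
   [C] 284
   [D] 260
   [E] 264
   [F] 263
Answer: E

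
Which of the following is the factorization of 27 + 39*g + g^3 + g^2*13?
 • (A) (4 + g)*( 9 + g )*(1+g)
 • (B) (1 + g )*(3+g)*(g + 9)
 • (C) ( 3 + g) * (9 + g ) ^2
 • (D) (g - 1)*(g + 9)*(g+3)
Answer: B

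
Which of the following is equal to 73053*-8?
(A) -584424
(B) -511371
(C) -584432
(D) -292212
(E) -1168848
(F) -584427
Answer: A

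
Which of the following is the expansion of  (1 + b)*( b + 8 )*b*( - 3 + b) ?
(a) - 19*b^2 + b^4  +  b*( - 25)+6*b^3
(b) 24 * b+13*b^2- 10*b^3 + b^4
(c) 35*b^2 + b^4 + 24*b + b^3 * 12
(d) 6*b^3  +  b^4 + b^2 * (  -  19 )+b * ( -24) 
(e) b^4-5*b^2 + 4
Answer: d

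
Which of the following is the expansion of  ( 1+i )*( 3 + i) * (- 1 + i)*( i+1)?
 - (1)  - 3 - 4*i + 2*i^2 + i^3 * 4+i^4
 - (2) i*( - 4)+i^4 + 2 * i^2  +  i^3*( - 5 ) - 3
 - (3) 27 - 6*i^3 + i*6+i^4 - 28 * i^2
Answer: 1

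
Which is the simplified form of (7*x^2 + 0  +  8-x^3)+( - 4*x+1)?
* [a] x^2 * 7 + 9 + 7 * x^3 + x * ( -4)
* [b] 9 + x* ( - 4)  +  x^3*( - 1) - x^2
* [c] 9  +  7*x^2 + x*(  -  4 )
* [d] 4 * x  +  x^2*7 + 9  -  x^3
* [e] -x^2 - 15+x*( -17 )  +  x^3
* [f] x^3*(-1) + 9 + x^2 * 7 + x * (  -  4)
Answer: f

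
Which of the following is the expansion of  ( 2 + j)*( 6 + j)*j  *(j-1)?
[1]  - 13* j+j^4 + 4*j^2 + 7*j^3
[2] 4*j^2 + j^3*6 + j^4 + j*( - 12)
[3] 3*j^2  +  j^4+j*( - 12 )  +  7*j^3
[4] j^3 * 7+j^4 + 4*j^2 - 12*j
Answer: 4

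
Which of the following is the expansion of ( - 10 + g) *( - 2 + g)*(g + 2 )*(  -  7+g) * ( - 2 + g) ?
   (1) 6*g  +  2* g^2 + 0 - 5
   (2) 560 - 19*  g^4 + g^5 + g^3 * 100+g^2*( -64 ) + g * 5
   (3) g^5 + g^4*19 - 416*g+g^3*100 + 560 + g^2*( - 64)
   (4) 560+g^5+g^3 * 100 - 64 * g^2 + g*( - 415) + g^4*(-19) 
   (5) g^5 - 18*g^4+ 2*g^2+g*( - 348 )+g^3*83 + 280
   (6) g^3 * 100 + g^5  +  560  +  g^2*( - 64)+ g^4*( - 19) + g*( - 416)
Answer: 6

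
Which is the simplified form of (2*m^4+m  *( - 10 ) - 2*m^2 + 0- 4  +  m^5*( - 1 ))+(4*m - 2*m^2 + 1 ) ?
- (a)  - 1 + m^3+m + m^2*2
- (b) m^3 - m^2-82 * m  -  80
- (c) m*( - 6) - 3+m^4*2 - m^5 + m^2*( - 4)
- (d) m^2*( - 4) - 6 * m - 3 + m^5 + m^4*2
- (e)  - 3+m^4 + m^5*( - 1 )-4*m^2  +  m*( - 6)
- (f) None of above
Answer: c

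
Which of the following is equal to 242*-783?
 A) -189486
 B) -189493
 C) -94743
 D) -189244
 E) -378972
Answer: A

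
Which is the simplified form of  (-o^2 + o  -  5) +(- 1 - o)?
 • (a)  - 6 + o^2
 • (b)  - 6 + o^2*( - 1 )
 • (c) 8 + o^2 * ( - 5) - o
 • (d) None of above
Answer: b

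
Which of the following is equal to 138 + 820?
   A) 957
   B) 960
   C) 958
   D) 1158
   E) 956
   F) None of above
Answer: C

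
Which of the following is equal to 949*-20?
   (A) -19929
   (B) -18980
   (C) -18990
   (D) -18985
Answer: B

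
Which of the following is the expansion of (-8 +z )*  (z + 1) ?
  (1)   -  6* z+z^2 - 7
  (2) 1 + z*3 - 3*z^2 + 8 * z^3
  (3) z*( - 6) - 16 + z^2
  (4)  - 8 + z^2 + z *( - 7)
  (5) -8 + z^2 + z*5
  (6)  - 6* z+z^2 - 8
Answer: 4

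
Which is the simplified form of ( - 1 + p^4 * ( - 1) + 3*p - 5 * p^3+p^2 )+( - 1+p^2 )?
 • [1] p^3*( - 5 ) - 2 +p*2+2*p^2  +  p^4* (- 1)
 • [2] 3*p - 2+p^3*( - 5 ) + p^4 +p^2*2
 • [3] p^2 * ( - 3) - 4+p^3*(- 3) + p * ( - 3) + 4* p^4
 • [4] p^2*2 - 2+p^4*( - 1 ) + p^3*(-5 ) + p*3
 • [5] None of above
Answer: 4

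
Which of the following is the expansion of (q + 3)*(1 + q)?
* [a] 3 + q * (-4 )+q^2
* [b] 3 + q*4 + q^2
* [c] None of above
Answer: b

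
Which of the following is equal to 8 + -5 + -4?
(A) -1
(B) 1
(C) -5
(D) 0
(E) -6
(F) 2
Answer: A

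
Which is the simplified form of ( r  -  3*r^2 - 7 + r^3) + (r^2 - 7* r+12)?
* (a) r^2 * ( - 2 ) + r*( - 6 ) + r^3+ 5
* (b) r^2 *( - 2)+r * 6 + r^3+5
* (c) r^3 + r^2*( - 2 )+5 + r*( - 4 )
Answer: a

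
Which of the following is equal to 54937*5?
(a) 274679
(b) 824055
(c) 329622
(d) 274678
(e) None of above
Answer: e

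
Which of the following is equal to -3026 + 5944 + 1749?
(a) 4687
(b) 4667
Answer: b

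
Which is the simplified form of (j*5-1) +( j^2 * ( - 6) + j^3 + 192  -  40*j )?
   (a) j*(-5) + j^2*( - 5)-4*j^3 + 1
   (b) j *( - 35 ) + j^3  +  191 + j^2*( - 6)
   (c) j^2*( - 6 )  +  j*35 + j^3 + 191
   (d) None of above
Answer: b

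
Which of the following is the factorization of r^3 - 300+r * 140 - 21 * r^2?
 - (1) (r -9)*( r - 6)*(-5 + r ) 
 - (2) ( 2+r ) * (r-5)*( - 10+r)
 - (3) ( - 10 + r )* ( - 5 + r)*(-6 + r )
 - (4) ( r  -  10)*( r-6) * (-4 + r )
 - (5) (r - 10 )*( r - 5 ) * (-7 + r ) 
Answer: 3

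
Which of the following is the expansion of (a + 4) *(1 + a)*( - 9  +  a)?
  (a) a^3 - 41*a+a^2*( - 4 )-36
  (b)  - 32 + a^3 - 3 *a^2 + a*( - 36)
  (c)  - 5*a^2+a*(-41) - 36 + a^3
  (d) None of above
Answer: a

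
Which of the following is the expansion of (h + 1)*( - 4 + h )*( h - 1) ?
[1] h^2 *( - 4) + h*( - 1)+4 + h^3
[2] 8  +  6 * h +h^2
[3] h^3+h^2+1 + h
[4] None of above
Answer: 1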